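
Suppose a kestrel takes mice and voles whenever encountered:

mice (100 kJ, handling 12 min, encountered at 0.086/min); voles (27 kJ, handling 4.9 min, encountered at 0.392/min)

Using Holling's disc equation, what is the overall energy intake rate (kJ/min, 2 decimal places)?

4.85 kJ/min

Energy encountered per unit search time: 0.086×100 + 0.392×27 = 19.18 kJ/min.
Handling time per unit search time: 0.086×12 + 0.392×4.9 = 2.953.
Rate = 19.18/(1 + 2.953) = 4.853 kJ/min.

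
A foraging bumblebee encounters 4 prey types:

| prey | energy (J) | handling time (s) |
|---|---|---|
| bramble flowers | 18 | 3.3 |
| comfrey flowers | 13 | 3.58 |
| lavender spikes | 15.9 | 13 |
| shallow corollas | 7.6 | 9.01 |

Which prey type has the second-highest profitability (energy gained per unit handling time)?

comfrey flowers

In descending order of E/h:
bramble flowers: 18/3.3 = 5.45 J/s
comfrey flowers: 13/3.58 = 3.63 J/s
lavender spikes: 15.9/13 = 1.22 J/s
shallow corollas: 7.6/9.01 = 0.844 J/s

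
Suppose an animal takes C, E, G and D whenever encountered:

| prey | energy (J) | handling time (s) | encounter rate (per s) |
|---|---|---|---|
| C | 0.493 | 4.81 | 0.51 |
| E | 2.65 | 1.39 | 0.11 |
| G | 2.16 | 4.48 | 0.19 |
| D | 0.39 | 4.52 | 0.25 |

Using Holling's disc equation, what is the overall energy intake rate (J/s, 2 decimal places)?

0.19 J/s

R = (0.51×0.493 + 0.11×2.65 + 0.19×2.16 + 0.25×0.39) / (1 + 0.51×4.81 + 0.11×1.39 + 0.19×4.48 + 0.25×4.52) = 1.051/5.587 = 0.1881 J/s.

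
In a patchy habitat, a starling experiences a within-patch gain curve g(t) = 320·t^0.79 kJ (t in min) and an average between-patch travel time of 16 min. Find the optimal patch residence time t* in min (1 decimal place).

60.2 min

Maximise g(t)/(T+t): set derivative to zero → g'(t)(T+t) = g(t).
g'(t) = 0.79·320·t^-0.21. Setting 0.79·320·t^-0.21 = 320·t^0.79/(16+t) gives 0.79(16+t) = t, so 0.21·t = 0.79×16.
t* = 0.79×16/0.21 = 60.19 min.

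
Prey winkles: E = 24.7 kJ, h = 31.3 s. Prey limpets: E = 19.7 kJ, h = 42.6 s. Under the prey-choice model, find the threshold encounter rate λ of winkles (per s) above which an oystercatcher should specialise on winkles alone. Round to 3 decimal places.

The zero-one rule: include limpets iff E₂/h₂ > λE₁/(1+λh₁). Equality gives the switch point.
λE₁h₂ = E₂ + λE₂h₁ ⇒ λ = E₂/(E₁h₂ − E₂h₁) = 19.7/(1052 − 616.6) = 0.04522 per s.

0.045 per s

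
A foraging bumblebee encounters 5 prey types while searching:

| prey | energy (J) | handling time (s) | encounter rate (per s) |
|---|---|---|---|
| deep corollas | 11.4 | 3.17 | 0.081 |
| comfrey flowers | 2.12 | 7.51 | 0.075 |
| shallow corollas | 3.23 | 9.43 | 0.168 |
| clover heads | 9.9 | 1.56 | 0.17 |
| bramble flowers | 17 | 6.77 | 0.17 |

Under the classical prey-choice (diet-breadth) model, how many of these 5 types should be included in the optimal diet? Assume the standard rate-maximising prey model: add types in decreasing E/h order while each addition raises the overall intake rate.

E/h in descending order: clover heads 6.35, deep corollas 3.6, bramble flowers 2.51, shallow corollas 0.343, comfrey flowers 0.282 J/s. The optimal diet is the largest prefix of this list for which every included type satisfies E_i/h_i > R on the types above it.
Rate on top 1: 1.33. deep corollas: 3.6 > 1.33 → include.
Rate on top 2: 1.713. bramble flowers: 2.51 > 1.713 → include.
Rate on top 3: 2.056. shallow corollas: 0.343 < 2.056 → exclude; stop.
Optimal diet: clover heads, deep corollas, bramble flowers — 3 of 5 types.

3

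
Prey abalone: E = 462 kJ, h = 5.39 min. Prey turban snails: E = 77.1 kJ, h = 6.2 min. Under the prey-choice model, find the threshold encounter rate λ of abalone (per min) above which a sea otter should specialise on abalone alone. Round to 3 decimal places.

The zero-one rule: include turban snails iff E₂/h₂ > λE₁/(1+λh₁). Equality gives the switch point.
λE₁h₂ = E₂ + λE₂h₁ ⇒ λ = E₂/(E₁h₂ − E₂h₁) = 77.1/(2864 − 415.6) = 0.03148 per min.

0.031 per min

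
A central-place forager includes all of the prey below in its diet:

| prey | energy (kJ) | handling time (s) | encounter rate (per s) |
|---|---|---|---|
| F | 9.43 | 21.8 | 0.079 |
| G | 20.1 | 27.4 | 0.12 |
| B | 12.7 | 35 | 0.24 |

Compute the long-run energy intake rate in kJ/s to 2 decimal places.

0.43 kJ/s

R = (0.079×9.43 + 0.12×20.1 + 0.24×12.7) / (1 + 0.079×21.8 + 0.12×27.4 + 0.24×35) = 6.205/14.41 = 0.4306 kJ/s.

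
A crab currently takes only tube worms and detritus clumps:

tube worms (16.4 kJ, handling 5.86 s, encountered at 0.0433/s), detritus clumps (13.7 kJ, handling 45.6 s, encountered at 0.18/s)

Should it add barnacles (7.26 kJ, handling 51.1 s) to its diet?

Current rate: (0.0433×16.4 + 0.18×13.7)/(1 + 0.0433×5.86 + 0.18×45.6) = 0.3357 kJ/s.
barnacles: E/h = 7.26/51.1 = 0.1421 kJ/s.
Since 0.1421 < R, time spent handling barnacles is better spent searching.

No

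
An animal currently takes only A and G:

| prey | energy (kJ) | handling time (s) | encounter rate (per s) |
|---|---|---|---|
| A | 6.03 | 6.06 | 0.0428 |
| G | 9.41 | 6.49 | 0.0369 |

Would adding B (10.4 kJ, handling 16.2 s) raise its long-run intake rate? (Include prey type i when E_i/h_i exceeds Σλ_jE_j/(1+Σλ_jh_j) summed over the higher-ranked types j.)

On A and G alone, R = ΣλE/(1+Σλh) = 0.6053/1.499 = 0.4039 kJ/s.
B: E/h = 10.4/16.2 = 0.642 kJ/s.
0.642 > 0.4039, so adding B raises the average — include it.

Yes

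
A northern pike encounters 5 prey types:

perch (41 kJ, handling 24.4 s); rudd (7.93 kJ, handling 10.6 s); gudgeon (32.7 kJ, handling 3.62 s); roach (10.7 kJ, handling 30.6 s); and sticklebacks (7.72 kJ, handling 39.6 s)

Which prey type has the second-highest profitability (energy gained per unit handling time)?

Profitability E/h (kJ/s): perch = 41/24.4 = 1.68, rudd = 7.93/10.6 = 0.748, gudgeon = 32.7/3.62 = 9.03, roach = 10.7/30.6 = 0.35, sticklebacks = 7.72/39.6 = 0.195.
Ranked: gudgeon > perch > rudd > roach > sticklebacks.

perch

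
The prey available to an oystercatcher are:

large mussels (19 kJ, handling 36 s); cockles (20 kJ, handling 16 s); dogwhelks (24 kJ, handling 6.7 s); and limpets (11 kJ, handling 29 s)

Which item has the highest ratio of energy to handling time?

Profitability E/h (kJ/s): large mussels = 19/36 = 0.528, cockles = 20/16 = 1.25, dogwhelks = 24/6.7 = 3.58, limpets = 11/29 = 0.379.
Ranked: dogwhelks > cockles > large mussels > limpets.

dogwhelks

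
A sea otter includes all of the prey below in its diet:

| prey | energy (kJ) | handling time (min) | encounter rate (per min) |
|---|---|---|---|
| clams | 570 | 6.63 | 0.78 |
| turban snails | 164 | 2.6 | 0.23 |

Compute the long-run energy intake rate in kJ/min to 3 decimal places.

R = (0.78×570 + 0.23×164) / (1 + 0.78×6.63 + 0.23×2.6) = 482.3/6.769 = 71.25 kJ/min.

71.250 kJ/min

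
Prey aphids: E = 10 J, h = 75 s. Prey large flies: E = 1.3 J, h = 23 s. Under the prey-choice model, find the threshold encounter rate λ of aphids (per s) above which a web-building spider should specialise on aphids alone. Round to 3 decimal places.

0.010 per s

Drop large flies once their profitability E₂/h₂ falls below the rate achievable on aphids alone: E₂/h₂ = λE₁/(1 + λh₁).
Solve for λ: λE₁h₂ = E₂(1 + λh₁) → λ(E₁h₂ − E₂h₁) = E₂ → λ = E₂/(E₁h₂ − E₂h₁).
λ = 1.3/(10×23 − 1.3×75) = 1.3/132.5 = 0.009811 per s.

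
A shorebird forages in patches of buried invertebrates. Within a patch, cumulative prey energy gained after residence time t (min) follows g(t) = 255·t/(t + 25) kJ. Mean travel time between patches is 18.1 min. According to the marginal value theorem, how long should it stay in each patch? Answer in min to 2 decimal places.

By the marginal value theorem, leave when the instantaneous gain rate g'(t) equals the habitat-wide average g(t)/(T + t).
g'(t) = 255·25/(t + 25)². Setting 255·25/(t+25)² = 255t/[(t+25)(18.1+t)] gives 25(18.1+t) = t(t+25), so t² = 25×18.1 = 452.5.
t* = √452.5 = 21.27 min.

21.27 min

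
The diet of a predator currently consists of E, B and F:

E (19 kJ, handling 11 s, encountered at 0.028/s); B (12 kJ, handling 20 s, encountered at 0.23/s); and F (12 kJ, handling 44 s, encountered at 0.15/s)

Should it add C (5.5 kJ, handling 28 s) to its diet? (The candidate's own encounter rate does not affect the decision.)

No

On E, B and F alone, R = ΣλE/(1+Σλh) = 5.092/12.51 = 0.4071 kJ/s.
Profitability of C: 5.5/28 = 0.1964 kJ/s.
Since 0.1964 < R, time spent handling C is better spent searching.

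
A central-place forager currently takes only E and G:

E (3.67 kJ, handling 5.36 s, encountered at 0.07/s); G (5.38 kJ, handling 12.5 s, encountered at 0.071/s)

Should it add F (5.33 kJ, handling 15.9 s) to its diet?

Yes

Current rate: (0.07×3.67 + 0.071×5.38)/(1 + 0.07×5.36 + 0.071×12.5) = 0.2824 kJ/s.
F: E/h = 5.33/15.9 = 0.3352 kJ/s.
Since 0.3352 > R, including F increases the long-run rate.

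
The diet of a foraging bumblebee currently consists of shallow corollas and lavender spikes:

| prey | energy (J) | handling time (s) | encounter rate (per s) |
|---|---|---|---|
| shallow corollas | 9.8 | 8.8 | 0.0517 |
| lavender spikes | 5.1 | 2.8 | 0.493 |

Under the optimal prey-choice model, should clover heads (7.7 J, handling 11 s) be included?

On shallow corollas and lavender spikes alone, R = ΣλE/(1+Σλh) = 3.021/2.835 = 1.065 J/s.
Profitability of clover heads: 7.7/11 = 0.7 J/s.
Since 0.7 < R, time spent handling clover heads is better spent searching.

No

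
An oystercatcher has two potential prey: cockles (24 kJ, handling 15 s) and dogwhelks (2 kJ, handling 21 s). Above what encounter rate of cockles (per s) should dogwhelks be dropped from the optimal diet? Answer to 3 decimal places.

0.004 per s

Drop dogwhelks once their profitability E₂/h₂ falls below the rate achievable on cockles alone: E₂/h₂ = λE₁/(1 + λh₁).
Solve for λ: λE₁h₂ = E₂(1 + λh₁) → λ(E₁h₂ − E₂h₁) = E₂ → λ = E₂/(E₁h₂ − E₂h₁).
λ = 2/(24×21 − 2×15) = 2/474 = 0.004219 per s.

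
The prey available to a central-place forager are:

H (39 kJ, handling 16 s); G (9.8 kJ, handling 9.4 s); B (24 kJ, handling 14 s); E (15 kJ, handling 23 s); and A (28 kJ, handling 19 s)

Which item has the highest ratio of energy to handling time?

H

In descending order of E/h:
H: 39/16 = 2.44 kJ/s
B: 24/14 = 1.71 kJ/s
A: 28/19 = 1.47 kJ/s
G: 9.8/9.4 = 1.04 kJ/s
E: 15/23 = 0.652 kJ/s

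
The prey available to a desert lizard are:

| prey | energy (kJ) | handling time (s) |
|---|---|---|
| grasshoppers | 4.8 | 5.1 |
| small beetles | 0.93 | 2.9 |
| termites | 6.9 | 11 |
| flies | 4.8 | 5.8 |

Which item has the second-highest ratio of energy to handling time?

flies

Profitability E/h (kJ/s): grasshoppers = 4.8/5.1 = 0.941, small beetles = 0.93/2.9 = 0.321, termites = 6.9/11 = 0.627, flies = 4.8/5.8 = 0.828.
Ranked: grasshoppers > flies > termites > small beetles.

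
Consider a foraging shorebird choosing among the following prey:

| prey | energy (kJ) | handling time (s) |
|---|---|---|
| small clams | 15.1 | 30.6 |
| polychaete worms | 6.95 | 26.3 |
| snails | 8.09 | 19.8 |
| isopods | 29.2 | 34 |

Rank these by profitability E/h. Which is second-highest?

Profitability E/h (kJ/s): small clams = 15.1/30.6 = 0.493, polychaete worms = 6.95/26.3 = 0.264, snails = 8.09/19.8 = 0.409, isopods = 29.2/34 = 0.859.
Ranked: isopods > small clams > snails > polychaete worms.

small clams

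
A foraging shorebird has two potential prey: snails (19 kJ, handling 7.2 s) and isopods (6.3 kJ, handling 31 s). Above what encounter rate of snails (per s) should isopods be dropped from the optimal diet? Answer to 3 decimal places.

0.012 per s

At the threshold, the rate on snails alone equals the profitability of isopods: λ·19/(1 + λ·7.2) = 6.3/31 = 0.2032.
Rearranging, λ(19 − 0.2032×7.2) = 0.2032, so λ = 0.2032/17.54 = 0.01159 per s.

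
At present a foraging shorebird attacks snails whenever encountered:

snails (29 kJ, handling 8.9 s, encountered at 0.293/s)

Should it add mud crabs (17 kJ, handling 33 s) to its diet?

No

Intake rate on the current diet: R = (0.293×29) / (1 + 0.293×8.9) = 8.497/3.608 = 2.355 kJ/s.
Profitability of mud crabs: 17/33 = 0.5152 kJ/s.
0.5152 < 2.355, so adding mud crabs would lower the average — exclude it.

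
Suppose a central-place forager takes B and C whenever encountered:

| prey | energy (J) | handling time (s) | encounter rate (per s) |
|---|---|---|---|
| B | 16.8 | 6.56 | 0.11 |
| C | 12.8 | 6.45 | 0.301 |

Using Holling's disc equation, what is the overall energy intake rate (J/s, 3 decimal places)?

R = (0.11×16.8 + 0.301×12.8) / (1 + 0.11×6.56 + 0.301×6.45) = 5.701/3.663 = 1.556 J/s.

1.556 J/s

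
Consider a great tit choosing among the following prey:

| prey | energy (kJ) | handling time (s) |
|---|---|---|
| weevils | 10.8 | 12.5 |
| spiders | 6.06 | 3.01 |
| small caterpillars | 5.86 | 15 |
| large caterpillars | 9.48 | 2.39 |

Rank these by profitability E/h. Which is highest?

large caterpillars

Profitability E/h (kJ/s): weevils = 10.8/12.5 = 0.864, spiders = 6.06/3.01 = 2.01, small caterpillars = 5.86/15 = 0.391, large caterpillars = 9.48/2.39 = 3.97.
Ranked: large caterpillars > spiders > weevils > small caterpillars.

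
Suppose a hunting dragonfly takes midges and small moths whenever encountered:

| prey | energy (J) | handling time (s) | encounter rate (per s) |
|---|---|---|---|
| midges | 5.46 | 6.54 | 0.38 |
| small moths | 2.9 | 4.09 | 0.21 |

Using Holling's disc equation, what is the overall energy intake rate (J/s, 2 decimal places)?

R = (0.38×5.46 + 0.21×2.9) / (1 + 0.38×6.54 + 0.21×4.09) = 2.684/4.344 = 0.6178 J/s.

0.62 J/s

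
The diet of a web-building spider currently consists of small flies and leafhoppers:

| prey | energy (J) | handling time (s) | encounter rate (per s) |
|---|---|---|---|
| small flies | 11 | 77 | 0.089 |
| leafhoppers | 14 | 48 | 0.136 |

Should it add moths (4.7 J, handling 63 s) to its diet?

No

On small flies and leafhoppers alone, R = ΣλE/(1+Σλh) = 2.883/14.38 = 0.2005 J/s.
moths: E/h = 4.7/63 = 0.0746 J/s.
0.0746 < 0.2005, so adding moths would lower the average — exclude it.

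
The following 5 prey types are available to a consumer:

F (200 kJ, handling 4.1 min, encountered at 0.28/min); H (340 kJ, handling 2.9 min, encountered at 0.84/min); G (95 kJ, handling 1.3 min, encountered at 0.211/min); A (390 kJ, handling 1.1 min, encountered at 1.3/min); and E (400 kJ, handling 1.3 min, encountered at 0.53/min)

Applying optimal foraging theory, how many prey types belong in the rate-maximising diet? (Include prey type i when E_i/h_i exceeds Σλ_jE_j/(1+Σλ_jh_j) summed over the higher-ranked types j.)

2

Profitabilities (E/h, kJ/min): A 355, E 308, H 117, G 73.1, F 48.8. Add prey in this order while the next type's profitability exceeds the intake rate on those already taken.
Rate on top 1: 208.6. E: 308 > 208.6 → include.
Rate on top 2: 230.5. H: 117 < 230.5 → exclude; stop.
Optimal diet: A, E — 2 of 5 types.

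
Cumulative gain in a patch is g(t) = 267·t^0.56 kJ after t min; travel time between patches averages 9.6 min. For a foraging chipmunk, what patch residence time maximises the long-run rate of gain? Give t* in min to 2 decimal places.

By the marginal value theorem, leave when the instantaneous gain rate g'(t) equals the habitat-wide average g(t)/(T + t).
g'(t) = 0.56·267·t^-0.44. Setting 0.56·267·t^-0.44 = 267·t^0.56/(9.6+t) gives 0.56(9.6+t) = t, so 0.44·t = 0.56×9.6.
t* = 0.56×9.6/0.44 = 12.22 min.

12.22 min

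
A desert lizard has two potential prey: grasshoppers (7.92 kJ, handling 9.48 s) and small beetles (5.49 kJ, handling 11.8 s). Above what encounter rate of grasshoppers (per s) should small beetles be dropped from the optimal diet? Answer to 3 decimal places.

At the threshold, the rate on grasshoppers alone equals the profitability of small beetles: λ·7.92/(1 + λ·9.48) = 5.49/11.8 = 0.4653.
Rearranging, λ(7.92 − 0.4653×9.48) = 0.4653, so λ = 0.4653/3.509 = 0.1326 per s.

0.133 per s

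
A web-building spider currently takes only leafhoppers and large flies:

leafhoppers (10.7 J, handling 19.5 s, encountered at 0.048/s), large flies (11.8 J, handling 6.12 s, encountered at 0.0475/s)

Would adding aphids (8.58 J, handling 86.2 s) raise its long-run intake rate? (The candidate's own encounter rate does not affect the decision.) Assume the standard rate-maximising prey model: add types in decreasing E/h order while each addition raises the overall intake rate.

Intake rate on the current diet: R = (0.048×10.7 + 0.0475×11.8) / (1 + 0.048×19.5 + 0.0475×6.12) = 1.074/2.227 = 0.4824 J/s.
Profitability of aphids: 8.58/86.2 = 0.09954 J/s.
0.09954 < 0.4824, so adding aphids would lower the average — exclude it.

No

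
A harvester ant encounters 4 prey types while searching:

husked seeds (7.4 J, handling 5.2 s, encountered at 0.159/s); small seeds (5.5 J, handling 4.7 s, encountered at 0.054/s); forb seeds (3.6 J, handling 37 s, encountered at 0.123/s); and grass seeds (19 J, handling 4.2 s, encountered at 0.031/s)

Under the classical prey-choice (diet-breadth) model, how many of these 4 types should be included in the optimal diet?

E/h in descending order: grass seeds 4.52, husked seeds 1.42, small seeds 1.17, forb seeds 0.0973 J/s. The optimal diet is the largest prefix of this list for which every included type satisfies E_i/h_i > R on the types above it.
Rate on top 1: 0.5211. husked seeds: 1.42 > 0.5211 → include.
Rate on top 2: 0.9022. small seeds: 1.17 > 0.9022 → include.
Rate on top 3: 0.933. forb seeds: 0.0973 < 0.933 → exclude; stop.
Optimal diet: grass seeds, husked seeds, small seeds — 3 of 4 types.

3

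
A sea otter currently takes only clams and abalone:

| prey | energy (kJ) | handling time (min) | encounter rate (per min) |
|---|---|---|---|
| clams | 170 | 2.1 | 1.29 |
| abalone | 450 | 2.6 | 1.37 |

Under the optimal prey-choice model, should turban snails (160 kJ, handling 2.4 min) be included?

Intake rate on the current diet: R = (1.29×170 + 1.37×450) / (1 + 1.29×2.1 + 1.37×2.6) = 835.8/7.271 = 114.9 kJ/min.
Profitability of turban snails: 160/2.4 = 66.67 kJ/min.
Since 66.67 < R, time spent handling turban snails is better spent searching.

No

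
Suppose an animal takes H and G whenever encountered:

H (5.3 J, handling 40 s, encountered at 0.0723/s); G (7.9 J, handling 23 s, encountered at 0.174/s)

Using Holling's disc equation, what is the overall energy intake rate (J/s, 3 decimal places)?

Energy encountered per unit search time: 0.0723×5.3 + 0.174×7.9 = 1.758 J/s.
Handling time per unit search time: 0.0723×40 + 0.174×23 = 6.894.
Rate = 1.758/(1 + 6.894) = 0.2227 J/s.

0.223 J/s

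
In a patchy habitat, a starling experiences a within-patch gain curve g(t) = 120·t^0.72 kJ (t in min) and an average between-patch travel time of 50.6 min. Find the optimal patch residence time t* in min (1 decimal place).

130.1 min

By the marginal value theorem, leave when the instantaneous gain rate g'(t) equals the habitat-wide average g(t)/(T + t).
g'(t) = 0.72·120·t^-0.28. Setting 0.72·120·t^-0.28 = 120·t^0.72/(50.6+t) gives 0.72(50.6+t) = t, so 0.28·t = 0.72×50.6.
t* = 0.72×50.6/0.28 = 130.1 min.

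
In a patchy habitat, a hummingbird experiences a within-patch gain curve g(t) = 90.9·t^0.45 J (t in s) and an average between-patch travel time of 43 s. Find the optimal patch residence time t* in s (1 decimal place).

35.2 s

By the marginal value theorem, leave when the instantaneous gain rate g'(t) equals the habitat-wide average g(t)/(T + t).
g'(t) = 0.45·90.9·t^-0.55. Setting 0.45·90.9·t^-0.55 = 90.9·t^0.45/(43+t) gives 0.45(43+t) = t, so 0.55·t = 0.45×43.
t* = 0.45×43/0.55 = 35.18 s.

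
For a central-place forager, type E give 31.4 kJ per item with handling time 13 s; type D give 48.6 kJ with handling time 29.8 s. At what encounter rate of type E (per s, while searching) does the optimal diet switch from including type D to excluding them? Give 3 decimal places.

At the threshold, the rate on type E alone equals the profitability of type D: λ·31.4/(1 + λ·13) = 48.6/29.8 = 1.631.
Rearranging, λ(31.4 − 1.631×13) = 1.631, so λ = 1.631/10.2 = 0.1599 per s.

0.160 per s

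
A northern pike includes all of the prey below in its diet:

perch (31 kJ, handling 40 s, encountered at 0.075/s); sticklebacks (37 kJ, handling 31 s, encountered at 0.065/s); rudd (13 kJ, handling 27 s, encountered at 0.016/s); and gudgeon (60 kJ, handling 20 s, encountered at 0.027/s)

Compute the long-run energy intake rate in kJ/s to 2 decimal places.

R = Σλ_iE_i / (1 + Σλ_ih_i)
Numerator: 0.075×31 + 0.065×37 + 0.016×13 + 0.027×60 = 6.558
Denominator: 1 + 0.075×40 + 0.065×31 + 0.016×27 + 0.027×20 = 6.987
R = 6.558/6.987 = 0.9386 kJ/s

0.94 kJ/s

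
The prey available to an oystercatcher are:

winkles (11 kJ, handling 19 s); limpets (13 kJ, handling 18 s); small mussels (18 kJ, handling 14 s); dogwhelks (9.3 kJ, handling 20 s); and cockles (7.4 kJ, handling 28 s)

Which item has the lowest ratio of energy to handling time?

cockles

Profitability E/h (kJ/s): winkles = 11/19 = 0.579, limpets = 13/18 = 0.722, small mussels = 18/14 = 1.29, dogwhelks = 9.3/20 = 0.465, cockles = 7.4/28 = 0.264.
Ranked: small mussels > limpets > winkles > dogwhelks > cockles.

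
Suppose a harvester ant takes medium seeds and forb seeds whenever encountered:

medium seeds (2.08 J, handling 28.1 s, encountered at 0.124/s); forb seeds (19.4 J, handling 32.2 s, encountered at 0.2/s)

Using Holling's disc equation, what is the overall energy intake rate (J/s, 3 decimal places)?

0.379 J/s

R = Σλ_iE_i / (1 + Σλ_ih_i)
Numerator: 0.124×2.08 + 0.2×19.4 = 4.138
Denominator: 1 + 0.124×28.1 + 0.2×32.2 = 10.92
R = 4.138/10.92 = 0.3788 J/s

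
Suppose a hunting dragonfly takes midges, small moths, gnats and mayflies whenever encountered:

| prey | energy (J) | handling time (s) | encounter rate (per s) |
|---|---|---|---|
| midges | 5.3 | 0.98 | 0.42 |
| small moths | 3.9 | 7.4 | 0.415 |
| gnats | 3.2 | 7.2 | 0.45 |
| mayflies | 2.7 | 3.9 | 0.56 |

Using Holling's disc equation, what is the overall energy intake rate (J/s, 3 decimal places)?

Energy encountered per unit search time: 0.42×5.3 + 0.415×3.9 + 0.45×3.2 + 0.56×2.7 = 6.796 J/s.
Handling time per unit search time: 0.42×0.98 + 0.415×7.4 + 0.45×7.2 + 0.56×3.9 = 8.907.
Rate = 6.796/(1 + 8.907) = 0.6861 J/s.

0.686 J/s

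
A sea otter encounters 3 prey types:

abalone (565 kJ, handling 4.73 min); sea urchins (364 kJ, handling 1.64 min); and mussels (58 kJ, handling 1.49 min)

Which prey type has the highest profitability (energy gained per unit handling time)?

In descending order of E/h:
sea urchins: 364/1.64 = 222 kJ/min
abalone: 565/4.73 = 119 kJ/min
mussels: 58/1.49 = 38.9 kJ/min

sea urchins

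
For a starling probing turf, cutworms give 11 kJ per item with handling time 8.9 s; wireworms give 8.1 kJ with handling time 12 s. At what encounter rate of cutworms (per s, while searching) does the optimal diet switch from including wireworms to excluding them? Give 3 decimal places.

0.135 per s

Drop wireworms once their profitability E₂/h₂ falls below the rate achievable on cutworms alone: E₂/h₂ = λE₁/(1 + λh₁).
Solve for λ: λE₁h₂ = E₂(1 + λh₁) → λ(E₁h₂ − E₂h₁) = E₂ → λ = E₂/(E₁h₂ − E₂h₁).
λ = 8.1/(11×12 − 8.1×8.9) = 8.1/59.91 = 0.1352 per s.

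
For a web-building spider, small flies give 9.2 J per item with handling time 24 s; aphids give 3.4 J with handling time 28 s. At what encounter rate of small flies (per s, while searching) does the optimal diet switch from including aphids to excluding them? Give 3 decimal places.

At the threshold, the rate on small flies alone equals the profitability of aphids: λ·9.2/(1 + λ·24) = 3.4/28 = 0.1214.
Rearranging, λ(9.2 − 0.1214×24) = 0.1214, so λ = 0.1214/6.286 = 0.01932 per s.

0.019 per s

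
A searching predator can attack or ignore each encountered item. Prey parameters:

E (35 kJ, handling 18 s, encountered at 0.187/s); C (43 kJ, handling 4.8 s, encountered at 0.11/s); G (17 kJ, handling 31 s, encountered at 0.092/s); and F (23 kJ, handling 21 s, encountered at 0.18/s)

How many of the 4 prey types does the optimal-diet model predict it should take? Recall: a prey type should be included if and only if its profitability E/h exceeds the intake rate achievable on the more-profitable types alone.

1

E/h in descending order: C 8.96, E 1.94, F 1.1, G 0.548 kJ/s. The optimal diet is the largest prefix of this list for which every included type satisfies E_i/h_i > R on the types above it.
Rate on top 1: 3.096. E: 1.94 < 3.096 → exclude; stop.
Optimal diet: C — 1 of 4 types.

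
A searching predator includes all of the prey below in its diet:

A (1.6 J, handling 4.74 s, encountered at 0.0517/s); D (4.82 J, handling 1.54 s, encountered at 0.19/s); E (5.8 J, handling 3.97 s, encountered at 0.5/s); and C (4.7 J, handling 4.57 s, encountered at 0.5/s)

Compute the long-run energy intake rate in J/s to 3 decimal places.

Energy encountered per unit search time: 0.0517×1.6 + 0.19×4.82 + 0.5×5.8 + 0.5×4.7 = 6.249 J/s.
Handling time per unit search time: 0.0517×4.74 + 0.19×1.54 + 0.5×3.97 + 0.5×4.57 = 4.808.
Rate = 6.249/(1 + 4.808) = 1.076 J/s.

1.076 J/s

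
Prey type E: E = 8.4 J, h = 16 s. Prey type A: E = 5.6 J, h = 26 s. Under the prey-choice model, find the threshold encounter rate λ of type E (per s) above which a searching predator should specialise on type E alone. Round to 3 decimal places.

At the threshold, the rate on type E alone equals the profitability of type A: λ·8.4/(1 + λ·16) = 5.6/26 = 0.2154.
Rearranging, λ(8.4 − 0.2154×16) = 0.2154, so λ = 0.2154/4.954 = 0.04348 per s.

0.043 per s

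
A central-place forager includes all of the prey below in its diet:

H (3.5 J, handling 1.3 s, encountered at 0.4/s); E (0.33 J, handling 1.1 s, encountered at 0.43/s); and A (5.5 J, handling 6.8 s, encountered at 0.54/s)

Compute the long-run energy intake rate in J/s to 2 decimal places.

0.80 J/s

R = (0.4×3.5 + 0.43×0.33 + 0.54×5.5) / (1 + 0.4×1.3 + 0.43×1.1 + 0.54×6.8) = 4.512/5.665 = 0.7965 J/s.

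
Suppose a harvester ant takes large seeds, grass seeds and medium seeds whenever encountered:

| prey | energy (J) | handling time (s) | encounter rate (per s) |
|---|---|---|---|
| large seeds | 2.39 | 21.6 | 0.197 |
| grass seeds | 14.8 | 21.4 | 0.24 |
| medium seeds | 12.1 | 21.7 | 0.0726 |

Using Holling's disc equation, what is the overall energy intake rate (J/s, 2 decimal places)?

R = Σλ_iE_i / (1 + Σλ_ih_i)
Numerator: 0.197×2.39 + 0.24×14.8 + 0.0726×12.1 = 4.901
Denominator: 1 + 0.197×21.6 + 0.24×21.4 + 0.0726×21.7 = 11.97
R = 4.901/11.97 = 0.4096 J/s

0.41 J/s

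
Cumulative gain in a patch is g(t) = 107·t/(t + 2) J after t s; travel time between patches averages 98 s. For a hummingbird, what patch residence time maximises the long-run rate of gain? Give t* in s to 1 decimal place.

14.0 s

Maximise g(t)/(T+t): set derivative to zero → g'(t)(T+t) = g(t).
g'(t) = 107·2/(t + 2)². Setting 107·2/(t+2)² = 107t/[(t+2)(98+t)] gives 2(98+t) = t(t+2), so t² = 2×98 = 196.
t* = √196 = 14 s.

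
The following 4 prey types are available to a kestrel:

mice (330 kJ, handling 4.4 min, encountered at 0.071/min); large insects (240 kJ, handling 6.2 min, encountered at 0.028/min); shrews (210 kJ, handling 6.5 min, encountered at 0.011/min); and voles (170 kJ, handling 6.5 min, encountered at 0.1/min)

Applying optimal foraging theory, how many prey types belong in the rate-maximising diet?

4

Rank by E/h (kJ/min): mice 75, large insects 38.7, shrews 32.3, voles 26.2. Include each in turn until the next type's E/h falls below the running intake rate.
Rate on top 1: 17.85. large insects: 38.7 > 17.85 → include.
Rate on top 2: 20.29. shrews: 32.3 > 20.29 → include.
Rate on top 3: 20.84. voles: 26.2 > 20.84 → include.
Optimal diet: mice, large insects, shrews, voles — 4 of 4 types.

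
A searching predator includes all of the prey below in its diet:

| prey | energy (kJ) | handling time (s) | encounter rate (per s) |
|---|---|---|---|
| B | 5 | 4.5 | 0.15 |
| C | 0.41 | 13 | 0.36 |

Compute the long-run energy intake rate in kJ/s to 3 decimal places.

Energy encountered per unit search time: 0.15×5 + 0.36×0.41 = 0.8976 kJ/s.
Handling time per unit search time: 0.15×4.5 + 0.36×13 = 5.355.
Rate = 0.8976/(1 + 5.355) = 0.1412 kJ/s.

0.141 kJ/s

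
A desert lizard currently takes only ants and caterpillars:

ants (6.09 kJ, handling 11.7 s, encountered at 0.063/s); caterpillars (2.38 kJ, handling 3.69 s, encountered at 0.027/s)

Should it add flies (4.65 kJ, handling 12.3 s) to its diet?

On ants and caterpillars alone, R = ΣλE/(1+Σλh) = 0.4479/1.837 = 0.2439 kJ/s.
flies: E/h = 4.65/12.3 = 0.378 kJ/s.
0.378 > 0.2439, so adding flies raises the average — include it.

Yes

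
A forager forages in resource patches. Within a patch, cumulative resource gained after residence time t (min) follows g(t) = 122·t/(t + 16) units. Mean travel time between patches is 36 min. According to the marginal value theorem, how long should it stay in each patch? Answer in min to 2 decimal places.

24.00 min

Optimal t* satisfies g'(t*) = g(t*)/(T + t*).
g'(t) = 122·16/(t + 16)². Setting 122·16/(t+16)² = 122t/[(t+16)(36+t)] gives 16(36+t) = t(t+16), so t² = 16×36 = 576.
t* = √576 = 24 min.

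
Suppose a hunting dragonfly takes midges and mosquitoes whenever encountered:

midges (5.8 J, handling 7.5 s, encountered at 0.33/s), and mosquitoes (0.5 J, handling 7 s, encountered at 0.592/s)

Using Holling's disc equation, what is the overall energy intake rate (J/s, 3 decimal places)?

Energy encountered per unit search time: 0.33×5.8 + 0.592×0.5 = 2.21 J/s.
Handling time per unit search time: 0.33×7.5 + 0.592×7 = 6.619.
Rate = 2.21/(1 + 6.619) = 0.2901 J/s.

0.290 J/s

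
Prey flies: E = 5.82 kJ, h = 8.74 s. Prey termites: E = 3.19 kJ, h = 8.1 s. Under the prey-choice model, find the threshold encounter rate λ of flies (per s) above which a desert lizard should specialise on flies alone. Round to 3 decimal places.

Drop termites once their profitability E₂/h₂ falls below the rate achievable on flies alone: E₂/h₂ = λE₁/(1 + λh₁).
Solve for λ: λE₁h₂ = E₂(1 + λh₁) → λ(E₁h₂ − E₂h₁) = E₂ → λ = E₂/(E₁h₂ − E₂h₁).
λ = 3.19/(5.82×8.1 − 3.19×8.74) = 3.19/19.26 = 0.1656 per s.

0.166 per s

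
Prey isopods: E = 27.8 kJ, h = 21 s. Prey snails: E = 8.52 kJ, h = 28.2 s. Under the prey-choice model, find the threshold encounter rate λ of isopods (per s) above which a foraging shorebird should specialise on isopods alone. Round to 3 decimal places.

0.014 per s

At the threshold, the rate on isopods alone equals the profitability of snails: λ·27.8/(1 + λ·21) = 8.52/28.2 = 0.3021.
Rearranging, λ(27.8 − 0.3021×21) = 0.3021, so λ = 0.3021/21.46 = 0.01408 per s.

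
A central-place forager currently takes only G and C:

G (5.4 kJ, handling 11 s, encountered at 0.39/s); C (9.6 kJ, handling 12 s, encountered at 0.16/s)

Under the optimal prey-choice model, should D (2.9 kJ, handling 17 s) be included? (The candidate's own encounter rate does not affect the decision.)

No

Current rate: (0.39×5.4 + 0.16×9.6)/(1 + 0.39×11 + 0.16×12) = 0.5051 kJ/s.
D: E/h = 2.9/17 = 0.1706 kJ/s.
0.1706 < 0.5051, so adding D would lower the average — exclude it.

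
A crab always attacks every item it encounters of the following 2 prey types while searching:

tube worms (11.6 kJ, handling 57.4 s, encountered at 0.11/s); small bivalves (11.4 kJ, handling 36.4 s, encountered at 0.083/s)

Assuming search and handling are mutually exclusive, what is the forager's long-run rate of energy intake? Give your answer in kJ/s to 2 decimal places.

0.22 kJ/s

Energy encountered per unit search time: 0.11×11.6 + 0.083×11.4 = 2.222 kJ/s.
Handling time per unit search time: 0.11×57.4 + 0.083×36.4 = 9.335.
Rate = 2.222/(1 + 9.335) = 0.215 kJ/s.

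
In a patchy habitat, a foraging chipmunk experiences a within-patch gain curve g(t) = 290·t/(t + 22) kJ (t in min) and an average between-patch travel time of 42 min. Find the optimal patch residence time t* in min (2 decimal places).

30.40 min

By the marginal value theorem, leave when the instantaneous gain rate g'(t) equals the habitat-wide average g(t)/(T + t).
g'(t) = 290·22/(t + 22)². Setting 290·22/(t+22)² = 290t/[(t+22)(42+t)] gives 22(42+t) = t(t+22), so t² = 22×42 = 924.
t* = √924 = 30.4 min.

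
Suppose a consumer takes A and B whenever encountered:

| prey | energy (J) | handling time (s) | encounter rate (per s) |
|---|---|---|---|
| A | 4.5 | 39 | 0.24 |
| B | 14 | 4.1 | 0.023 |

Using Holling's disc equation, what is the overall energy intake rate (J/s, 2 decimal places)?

0.13 J/s

R = (0.24×4.5 + 0.023×14) / (1 + 0.24×39 + 0.023×4.1) = 1.402/10.45 = 0.1341 J/s.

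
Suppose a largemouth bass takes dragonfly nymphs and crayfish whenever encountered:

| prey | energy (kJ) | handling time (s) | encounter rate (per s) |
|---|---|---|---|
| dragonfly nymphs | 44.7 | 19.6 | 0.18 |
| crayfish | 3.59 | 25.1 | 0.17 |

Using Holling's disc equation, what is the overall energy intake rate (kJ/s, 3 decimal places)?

R = Σλ_iE_i / (1 + Σλ_ih_i)
Numerator: 0.18×44.7 + 0.17×3.59 = 8.656
Denominator: 1 + 0.18×19.6 + 0.17×25.1 = 8.795
R = 8.656/8.795 = 0.9842 kJ/s

0.984 kJ/s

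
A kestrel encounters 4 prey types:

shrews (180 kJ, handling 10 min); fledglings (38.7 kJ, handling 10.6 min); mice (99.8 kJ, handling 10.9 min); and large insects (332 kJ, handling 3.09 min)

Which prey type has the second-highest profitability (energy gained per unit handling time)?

In descending order of E/h:
large insects: 332/3.09 = 107 kJ/min
shrews: 180/10 = 18 kJ/min
mice: 99.8/10.9 = 9.16 kJ/min
fledglings: 38.7/10.6 = 3.65 kJ/min

shrews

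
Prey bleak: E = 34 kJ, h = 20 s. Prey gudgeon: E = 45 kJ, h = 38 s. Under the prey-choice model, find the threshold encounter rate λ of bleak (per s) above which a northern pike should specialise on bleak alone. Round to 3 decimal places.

0.115 per s

Drop gudgeon once their profitability E₂/h₂ falls below the rate achievable on bleak alone: E₂/h₂ = λE₁/(1 + λh₁).
Solve for λ: λE₁h₂ = E₂(1 + λh₁) → λ(E₁h₂ − E₂h₁) = E₂ → λ = E₂/(E₁h₂ − E₂h₁).
λ = 45/(34×38 − 45×20) = 45/392 = 0.1148 per s.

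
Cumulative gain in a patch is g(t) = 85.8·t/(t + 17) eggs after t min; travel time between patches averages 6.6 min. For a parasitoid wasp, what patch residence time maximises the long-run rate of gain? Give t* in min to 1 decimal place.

10.6 min

Maximise g(t)/(T+t): set derivative to zero → g'(t)(T+t) = g(t).
g'(t) = 85.8·17/(t + 17)². Setting 85.8·17/(t+17)² = 85.8t/[(t+17)(6.6+t)] gives 17(6.6+t) = t(t+17), so t² = 17×6.6 = 112.2.
t* = √112.2 = 10.59 min.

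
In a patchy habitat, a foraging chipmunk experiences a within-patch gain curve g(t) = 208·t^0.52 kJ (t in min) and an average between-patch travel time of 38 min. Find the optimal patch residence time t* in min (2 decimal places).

By the marginal value theorem, leave when the instantaneous gain rate g'(t) equals the habitat-wide average g(t)/(T + t).
g'(t) = 0.52·208·t^-0.48. Setting 0.52·208·t^-0.48 = 208·t^0.52/(38+t) gives 0.52(38+t) = t, so 0.48·t = 0.52×38.
t* = 0.52×38/0.48 = 41.17 min.

41.17 min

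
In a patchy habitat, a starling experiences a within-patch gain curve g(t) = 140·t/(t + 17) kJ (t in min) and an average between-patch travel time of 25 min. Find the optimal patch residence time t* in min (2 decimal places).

20.62 min

Optimal t* satisfies g'(t*) = g(t*)/(T + t*).
g'(t) = 140·17/(t + 17)². Setting 140·17/(t+17)² = 140t/[(t+17)(25+t)] gives 17(25+t) = t(t+17), so t² = 17×25 = 425.
t* = √425 = 20.62 min.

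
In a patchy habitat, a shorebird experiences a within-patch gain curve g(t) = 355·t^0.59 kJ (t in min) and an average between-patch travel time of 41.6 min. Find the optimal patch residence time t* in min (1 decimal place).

59.9 min

Optimal t* satisfies g'(t*) = g(t*)/(T + t*).
g'(t) = 0.59·355·t^-0.41. Setting 0.59·355·t^-0.41 = 355·t^0.59/(41.6+t) gives 0.59(41.6+t) = t, so 0.41·t = 0.59×41.6.
t* = 0.59×41.6/0.41 = 59.86 min.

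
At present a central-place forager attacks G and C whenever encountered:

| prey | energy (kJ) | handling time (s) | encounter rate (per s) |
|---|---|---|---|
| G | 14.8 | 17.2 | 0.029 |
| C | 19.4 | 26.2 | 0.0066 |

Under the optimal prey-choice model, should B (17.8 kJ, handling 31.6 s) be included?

Intake rate on the current diet: R = (0.029×14.8 + 0.0066×19.4) / (1 + 0.029×17.2 + 0.0066×26.2) = 0.5572/1.672 = 0.3333 kJ/s.
B: E/h = 17.8/31.6 = 0.5633 kJ/s.
0.5633 > 0.3333, so adding B raises the average — include it.

Yes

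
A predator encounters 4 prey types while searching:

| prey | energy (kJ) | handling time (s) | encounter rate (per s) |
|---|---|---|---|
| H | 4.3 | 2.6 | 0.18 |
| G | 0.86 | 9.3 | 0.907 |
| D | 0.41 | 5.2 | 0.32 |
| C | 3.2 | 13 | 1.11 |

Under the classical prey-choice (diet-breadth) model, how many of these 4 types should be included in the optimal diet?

1

E/h in descending order: H 1.65, C 0.246, G 0.0925, D 0.0788 kJ/s. The optimal diet is the largest prefix of this list for which every included type satisfies E_i/h_i > R on the types above it.
Rate on top 1: 0.5272. C: 0.246 < 0.5272 → exclude; stop.
Optimal diet: H — 1 of 4 types.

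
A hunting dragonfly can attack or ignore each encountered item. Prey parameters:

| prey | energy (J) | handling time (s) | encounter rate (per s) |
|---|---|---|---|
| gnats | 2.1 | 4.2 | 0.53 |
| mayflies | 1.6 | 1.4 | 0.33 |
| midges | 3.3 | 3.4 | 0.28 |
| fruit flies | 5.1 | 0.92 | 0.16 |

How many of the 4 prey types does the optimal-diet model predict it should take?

Profitabilities (E/h, J/s): fruit flies 5.54, mayflies 1.14, midges 0.971, gnats 0.5. Add prey in this order while the next type's profitability exceeds the intake rate on those already taken.
Rate on top 1: 0.7113. mayflies: 1.14 > 0.7113 → include.
Rate on top 2: 0.8352. midges: 0.971 > 0.8352 → include.
Rate on top 3: 0.8855. gnats: 0.5 < 0.8855 → exclude; stop.
Optimal diet: fruit flies, mayflies, midges — 3 of 4 types.

3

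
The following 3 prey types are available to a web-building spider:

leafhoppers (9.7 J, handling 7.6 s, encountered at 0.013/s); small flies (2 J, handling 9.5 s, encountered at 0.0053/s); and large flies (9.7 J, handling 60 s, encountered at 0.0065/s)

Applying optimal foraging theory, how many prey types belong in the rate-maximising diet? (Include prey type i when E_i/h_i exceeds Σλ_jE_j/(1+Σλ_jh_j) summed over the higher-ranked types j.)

Rank by E/h (J/s): leafhoppers 1.28, small flies 0.211, large flies 0.162. Include each in turn until the next type's E/h falls below the running intake rate.
Rate on top 1: 0.1148. small flies: 0.211 > 0.1148 → include.
Rate on top 2: 0.119. large flies: 0.162 > 0.119 → include.
Optimal diet: leafhoppers, small flies, large flies — 3 of 3 types.

3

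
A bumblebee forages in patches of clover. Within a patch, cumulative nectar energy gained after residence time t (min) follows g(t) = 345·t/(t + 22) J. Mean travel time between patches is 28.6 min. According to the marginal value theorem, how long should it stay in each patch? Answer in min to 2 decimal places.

25.08 min

By the marginal value theorem, leave when the instantaneous gain rate g'(t) equals the habitat-wide average g(t)/(T + t).
g'(t) = 345·22/(t + 22)². Setting 345·22/(t+22)² = 345t/[(t+22)(28.6+t)] gives 22(28.6+t) = t(t+22), so t² = 22×28.6 = 629.2.
t* = √629.2 = 25.08 min.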